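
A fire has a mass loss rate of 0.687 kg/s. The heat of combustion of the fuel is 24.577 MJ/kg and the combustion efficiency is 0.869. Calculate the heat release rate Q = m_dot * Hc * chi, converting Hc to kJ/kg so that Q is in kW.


Hc = 24.577 MJ/kg = 24.577 * 1000 kJ/kg = 24577 kJ/kg
Q = 0.687 kg/s * 24577 kJ/kg * 0.869 = 14673 kW

14673 kW


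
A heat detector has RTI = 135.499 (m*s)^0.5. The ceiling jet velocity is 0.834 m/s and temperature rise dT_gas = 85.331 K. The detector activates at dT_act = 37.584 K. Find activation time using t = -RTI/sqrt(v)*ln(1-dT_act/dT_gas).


dT_act/dT_gas = 0.44045
ln(1 - 0.44045) = -0.58062
t = -135.499 / sqrt(0.834) * -0.58062 = 86.148 s

86.148 s


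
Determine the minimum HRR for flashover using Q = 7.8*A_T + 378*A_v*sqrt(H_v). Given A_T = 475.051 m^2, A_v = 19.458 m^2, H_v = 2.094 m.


7.8*A_T = 3705.4
sqrt(H_v) = 1.4471
378*A_v*sqrt(H_v) = 10643
Q = 3705.4 + 10643 = 14349 kW

14349 kW


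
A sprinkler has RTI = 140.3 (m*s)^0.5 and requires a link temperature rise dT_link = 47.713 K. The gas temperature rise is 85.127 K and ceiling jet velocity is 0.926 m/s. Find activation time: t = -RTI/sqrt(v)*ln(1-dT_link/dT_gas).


dT_link/dT_gas = 0.56049
ln(1 - 0.56049) = -0.82210
t = -140.3 / sqrt(0.926) * -0.82210 = 119.86 s

119.86 s


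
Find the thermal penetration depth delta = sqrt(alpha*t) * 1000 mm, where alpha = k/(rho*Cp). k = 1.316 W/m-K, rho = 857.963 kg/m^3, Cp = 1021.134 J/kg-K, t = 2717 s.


alpha = 1.316 / (857.963 * 1021.134) = 1.5021e-06 m^2/s
alpha * t = 0.0040813
delta = sqrt(0.0040813) * 1000 = 63.885 mm

63.885 mm


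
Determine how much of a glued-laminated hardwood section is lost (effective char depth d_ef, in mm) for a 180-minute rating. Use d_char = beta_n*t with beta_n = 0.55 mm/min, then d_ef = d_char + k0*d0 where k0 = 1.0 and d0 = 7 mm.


d_char = 0.55 * 180 = 99 mm
d_ef = 99 + 1.0*7 = 106 mm

106 mm


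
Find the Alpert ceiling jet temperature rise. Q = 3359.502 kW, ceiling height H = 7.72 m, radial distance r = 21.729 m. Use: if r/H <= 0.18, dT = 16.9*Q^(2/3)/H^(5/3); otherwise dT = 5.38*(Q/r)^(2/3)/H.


r/H = 21.729 / 7.72 = 2.8146
r/H > 0.18, so dT = 5.38*(Q/r)^(2/3)/H
Q/r = 154.61
(Q/r)^(2/3) = 28.806
dT = 5.38 * 28.806 / 7.72 = 20.075 K

20.075 K


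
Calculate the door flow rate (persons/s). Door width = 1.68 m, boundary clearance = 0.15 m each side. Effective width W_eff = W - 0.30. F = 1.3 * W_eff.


W_eff = 1.68 - 0.30 = 1.38 m
F = 1.3 * 1.38 = 1.794 persons/s

1.794 persons/s


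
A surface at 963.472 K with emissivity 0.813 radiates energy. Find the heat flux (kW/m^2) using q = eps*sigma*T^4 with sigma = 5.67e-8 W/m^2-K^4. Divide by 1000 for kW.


T^4 = 8.6170e+11
q = 0.813 * 5.67e-8 * 8.6170e+11 / 1000 = 39.722 kW/m^2

39.722 kW/m^2


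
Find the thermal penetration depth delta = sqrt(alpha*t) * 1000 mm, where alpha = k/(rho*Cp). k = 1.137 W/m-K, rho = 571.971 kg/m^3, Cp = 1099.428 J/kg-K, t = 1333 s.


alpha = 1.137 / (571.971 * 1099.428) = 1.8081e-06 m^2/s
alpha * t = 0.0024102
delta = sqrt(0.0024102) * 1000 = 49.094 mm

49.094 mm


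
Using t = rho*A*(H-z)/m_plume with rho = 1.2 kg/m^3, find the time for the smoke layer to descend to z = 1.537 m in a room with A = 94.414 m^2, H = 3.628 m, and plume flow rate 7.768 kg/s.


H - z = 2.091 m
t = 1.2 * 94.414 * 2.091 / 7.768 = 30.497 s

30.497 s


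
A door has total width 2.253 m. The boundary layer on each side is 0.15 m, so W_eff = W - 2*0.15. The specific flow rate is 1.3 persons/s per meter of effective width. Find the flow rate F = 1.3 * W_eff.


W_eff = 2.253 - 0.30 = 1.953 m
F = 1.3 * 1.953 = 2.5389 persons/s

2.5389 persons/s


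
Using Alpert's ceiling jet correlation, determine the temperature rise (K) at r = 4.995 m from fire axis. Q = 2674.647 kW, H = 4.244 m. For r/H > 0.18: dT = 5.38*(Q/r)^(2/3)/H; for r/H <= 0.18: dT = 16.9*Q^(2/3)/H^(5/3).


r/H = 4.995 / 4.244 = 1.1770
r/H > 0.18, so dT = 5.38*(Q/r)^(2/3)/H
Q/r = 535.46
(Q/r)^(2/3) = 65.941
dT = 5.38 * 65.941 / 4.244 = 83.591 K

83.591 K


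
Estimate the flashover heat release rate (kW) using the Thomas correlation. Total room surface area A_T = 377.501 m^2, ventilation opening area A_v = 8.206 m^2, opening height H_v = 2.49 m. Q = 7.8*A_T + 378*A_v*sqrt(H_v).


7.8*A_T = 2944.5
sqrt(H_v) = 1.5780
378*A_v*sqrt(H_v) = 4894.7
Q = 2944.5 + 4894.7 = 7839.2 kW

7839.2 kW


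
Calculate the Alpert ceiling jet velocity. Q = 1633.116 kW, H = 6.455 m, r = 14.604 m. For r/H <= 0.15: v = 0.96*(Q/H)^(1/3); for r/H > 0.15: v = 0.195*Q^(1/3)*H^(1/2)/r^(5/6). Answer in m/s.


r/H = 14.604 / 6.455 = 2.2624
r/H > 0.15, so v = 0.195*Q^(1/3)*H^(1/2)/r^(5/6)
Q^(1/3) = 11.776
H^(1/2) = 2.5407
r^(5/6) = 9.3410
v = 0.195 * 11.776 * 2.5407 / 9.3410 = 0.62459 m/s

0.62459 m/s


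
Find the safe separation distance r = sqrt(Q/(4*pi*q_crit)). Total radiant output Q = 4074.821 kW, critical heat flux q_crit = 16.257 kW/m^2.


4*pi*q_crit = 204.29
Q/(4*pi*q_crit) = 19.946
r = sqrt(19.946) = 4.4661 m

4.4661 m


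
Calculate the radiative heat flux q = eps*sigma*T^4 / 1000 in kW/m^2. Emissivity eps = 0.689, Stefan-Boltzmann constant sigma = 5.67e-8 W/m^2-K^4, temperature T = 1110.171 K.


T^4 = 1.5190e+12
q = 0.689 * 5.67e-8 * 1.5190e+12 / 1000 = 59.342 kW/m^2

59.342 kW/m^2


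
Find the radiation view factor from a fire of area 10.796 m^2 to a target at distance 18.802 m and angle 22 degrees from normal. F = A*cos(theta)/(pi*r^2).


cos(22 deg) = 0.92718
pi*r^2 = 1110.6
F = 10.796 * 0.92718 / 1110.6 = 0.0090130

0.0090130


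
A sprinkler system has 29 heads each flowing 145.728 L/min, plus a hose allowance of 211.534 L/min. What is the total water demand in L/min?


Sprinkler demand = 29 * 145.728 = 4226.112 L/min
Total = 4226.112 + 211.534 = 4437.646 L/min

4437.646 L/min


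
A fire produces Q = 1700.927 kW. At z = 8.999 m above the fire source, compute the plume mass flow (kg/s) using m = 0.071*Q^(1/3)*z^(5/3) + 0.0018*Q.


Q^(1/3) = 11.937
z^(5/3) = 38.934
First term = 0.071 * 11.937 * 38.934 = 32.997
Second term = 0.0018 * 1700.927 = 3.0617
m = 36.059 kg/s

36.059 kg/s


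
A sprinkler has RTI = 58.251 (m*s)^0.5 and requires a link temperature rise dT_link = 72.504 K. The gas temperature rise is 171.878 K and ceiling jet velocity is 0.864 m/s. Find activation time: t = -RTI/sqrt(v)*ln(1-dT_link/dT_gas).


dT_link/dT_gas = 0.42183
ln(1 - 0.42183) = -0.54789
t = -58.251 / sqrt(0.864) * -0.54789 = 34.336 s

34.336 s


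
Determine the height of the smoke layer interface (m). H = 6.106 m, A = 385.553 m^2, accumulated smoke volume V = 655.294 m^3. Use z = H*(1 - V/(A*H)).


V/(A*H) = 0.27835
1 - 0.27835 = 0.72165
z = 6.106 * 0.72165 = 4.4064 m

4.4064 m


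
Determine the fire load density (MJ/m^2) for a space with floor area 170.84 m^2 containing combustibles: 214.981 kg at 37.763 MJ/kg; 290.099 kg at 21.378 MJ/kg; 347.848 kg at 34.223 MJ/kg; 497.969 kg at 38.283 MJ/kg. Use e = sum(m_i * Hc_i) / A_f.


Total energy = 214.981*37.763 + 290.099*21.378 + 347.848*34.223 + 497.969*38.283
= 8118.328 + 6201.736 + 11904.40 + 19063.75
= 45288.21 MJ
e = 45288.21 / 170.84 = 265.09 MJ/m^2

265.09 MJ/m^2


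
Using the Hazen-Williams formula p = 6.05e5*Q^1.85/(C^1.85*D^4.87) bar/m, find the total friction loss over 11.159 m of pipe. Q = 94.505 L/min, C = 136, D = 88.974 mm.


Q^1.85 = 4514.3
C^1.85 = 8852.1
D^4.87 = 3.1111e+09
p/m = 9.9172e-05 bar/m
p_total = 9.9172e-05 * 11.159 = 0.0011067 bar

0.0011067 bar


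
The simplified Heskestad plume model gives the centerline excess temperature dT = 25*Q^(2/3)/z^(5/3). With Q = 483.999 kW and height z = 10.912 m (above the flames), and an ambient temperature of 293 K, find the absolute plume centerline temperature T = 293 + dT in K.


Q^(2/3) = 61.645
z^(5/3) = 53.683
dT = 25 * 61.645 / 53.683 = 28.708 K
T = 293 + 28.708 = 321.71 K

321.71 K


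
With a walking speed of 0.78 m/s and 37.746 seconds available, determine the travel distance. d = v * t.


d = 0.78 * 37.746 = 29.442 m

29.442 m


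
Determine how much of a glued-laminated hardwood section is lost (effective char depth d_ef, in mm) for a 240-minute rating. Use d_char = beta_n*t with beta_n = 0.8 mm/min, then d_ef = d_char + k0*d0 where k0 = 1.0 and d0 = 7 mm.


d_char = 0.8 * 240 = 192 mm
d_ef = 192 + 1.0*7 = 199 mm

199 mm


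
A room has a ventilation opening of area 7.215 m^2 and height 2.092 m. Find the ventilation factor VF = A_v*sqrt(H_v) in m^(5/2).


sqrt(H_v) = 1.4464
VF = 7.215 * 1.4464 = 10.436 m^(5/2)

10.436 m^(5/2)


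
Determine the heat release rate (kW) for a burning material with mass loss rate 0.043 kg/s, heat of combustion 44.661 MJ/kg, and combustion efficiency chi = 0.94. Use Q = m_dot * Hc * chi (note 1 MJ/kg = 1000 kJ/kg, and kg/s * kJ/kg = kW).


Hc = 44.661 MJ/kg = 44.661 * 1000 kJ/kg = 44661 kJ/kg
Q = 0.043 kg/s * 44661 kJ/kg * 0.94 = 1805.2 kW

1805.2 kW


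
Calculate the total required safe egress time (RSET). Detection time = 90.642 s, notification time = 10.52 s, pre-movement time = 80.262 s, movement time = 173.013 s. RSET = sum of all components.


Total = 90.642 + 10.52 + 80.262 + 173.013 = 354.437 s

354.437 s


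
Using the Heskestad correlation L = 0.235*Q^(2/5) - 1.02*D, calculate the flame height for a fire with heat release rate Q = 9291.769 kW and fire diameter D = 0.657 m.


Q^(2/5) = 38.658
0.235 * Q^(2/5) = 9.0846
1.02 * D = 0.67014
L = 8.4145 m

8.4145 m


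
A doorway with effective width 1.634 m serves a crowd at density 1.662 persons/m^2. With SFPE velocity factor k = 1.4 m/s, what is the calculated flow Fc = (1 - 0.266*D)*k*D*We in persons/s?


1 - 0.266*D = 1 - 0.266*1.662 = 0.55791
Fs = 0.55791 * 1.4 * 1.662 = 1.2981 persons/(s*m)
Fc = 1.2981 * 1.634 = 2.1212 persons/s

2.1212 persons/s


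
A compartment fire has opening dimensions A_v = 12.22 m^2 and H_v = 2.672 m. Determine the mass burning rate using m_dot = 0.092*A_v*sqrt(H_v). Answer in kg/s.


sqrt(H_v) = 1.6346
m_dot = 0.092 * 12.22 * 1.6346 = 1.8377 kg/s

1.8377 kg/s


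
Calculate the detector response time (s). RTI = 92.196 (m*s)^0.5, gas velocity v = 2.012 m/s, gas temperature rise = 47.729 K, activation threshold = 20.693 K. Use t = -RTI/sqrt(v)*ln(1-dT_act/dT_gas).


dT_act/dT_gas = 0.43355
ln(1 - 0.43355) = -0.56837
t = -92.196 / sqrt(2.012) * -0.56837 = 36.943 s

36.943 s


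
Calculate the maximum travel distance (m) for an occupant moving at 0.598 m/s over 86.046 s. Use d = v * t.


d = 0.598 * 86.046 = 51.456 m

51.456 m


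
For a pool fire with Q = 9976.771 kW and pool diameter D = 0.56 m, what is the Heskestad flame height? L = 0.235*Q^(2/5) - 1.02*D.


Q^(2/5) = 39.774
0.235 * Q^(2/5) = 9.3468
1.02 * D = 0.57120
L = 8.7756 m

8.7756 m


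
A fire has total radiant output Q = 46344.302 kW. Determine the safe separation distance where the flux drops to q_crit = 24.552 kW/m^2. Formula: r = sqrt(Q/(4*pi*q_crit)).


4*pi*q_crit = 308.53
Q/(4*pi*q_crit) = 150.21
r = sqrt(150.21) = 12.256 m

12.256 m


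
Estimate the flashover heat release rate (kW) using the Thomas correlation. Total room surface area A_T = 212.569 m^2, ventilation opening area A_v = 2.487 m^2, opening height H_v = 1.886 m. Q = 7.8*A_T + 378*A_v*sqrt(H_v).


7.8*A_T = 1658.0
sqrt(H_v) = 1.3733
378*A_v*sqrt(H_v) = 1291.0
Q = 1658.0 + 1291.0 = 2949.1 kW

2949.1 kW


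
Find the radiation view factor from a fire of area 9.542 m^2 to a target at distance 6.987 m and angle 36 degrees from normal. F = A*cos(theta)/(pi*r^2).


cos(36 deg) = 0.80902
pi*r^2 = 153.37
F = 9.542 * 0.80902 / 153.37 = 0.050334

0.050334


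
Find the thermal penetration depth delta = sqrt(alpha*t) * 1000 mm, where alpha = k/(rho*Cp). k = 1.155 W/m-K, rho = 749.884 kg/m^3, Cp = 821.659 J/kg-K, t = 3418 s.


alpha = 1.155 / (749.884 * 821.659) = 1.8745e-06 m^2/s
alpha * t = 0.0064072
delta = sqrt(0.0064072) * 1000 = 80.045 mm

80.045 mm


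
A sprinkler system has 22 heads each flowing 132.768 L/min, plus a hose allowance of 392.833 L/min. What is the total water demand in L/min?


Sprinkler demand = 22 * 132.768 = 2920.896 L/min
Total = 2920.896 + 392.833 = 3313.729 L/min

3313.729 L/min


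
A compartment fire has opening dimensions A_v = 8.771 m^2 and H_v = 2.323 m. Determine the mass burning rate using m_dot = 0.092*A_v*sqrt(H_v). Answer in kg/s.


sqrt(H_v) = 1.5241
m_dot = 0.092 * 8.771 * 1.5241 = 1.2299 kg/s

1.2299 kg/s


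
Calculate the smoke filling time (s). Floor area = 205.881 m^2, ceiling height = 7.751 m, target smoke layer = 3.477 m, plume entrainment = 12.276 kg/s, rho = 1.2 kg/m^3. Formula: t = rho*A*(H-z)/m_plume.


H - z = 4.274 m
t = 1.2 * 205.881 * 4.274 / 12.276 = 86.015 s

86.015 s


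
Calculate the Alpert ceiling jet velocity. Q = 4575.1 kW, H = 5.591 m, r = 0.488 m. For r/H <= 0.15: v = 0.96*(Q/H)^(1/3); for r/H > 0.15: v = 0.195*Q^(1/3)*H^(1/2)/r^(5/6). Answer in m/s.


r/H = 0.488 / 5.591 = 0.087283
r/H <= 0.15, so v = 0.96*(Q/H)^(1/3)
Q/H = 818.30
(Q/H)^(1/3) = 9.3534
v = 0.96 * 9.3534 = 8.9793 m/s

8.9793 m/s


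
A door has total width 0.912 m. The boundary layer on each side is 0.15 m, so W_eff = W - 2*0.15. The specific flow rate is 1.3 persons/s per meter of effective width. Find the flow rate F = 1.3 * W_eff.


W_eff = 0.912 - 0.30 = 0.612 m
F = 1.3 * 0.612 = 0.79560 persons/s

0.79560 persons/s


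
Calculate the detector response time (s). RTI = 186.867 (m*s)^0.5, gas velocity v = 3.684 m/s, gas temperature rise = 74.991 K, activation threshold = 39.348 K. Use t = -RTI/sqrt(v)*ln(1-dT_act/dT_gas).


dT_act/dT_gas = 0.52470
ln(1 - 0.52470) = -0.74382
t = -186.867 / sqrt(3.684) * -0.74382 = 72.417 s

72.417 s


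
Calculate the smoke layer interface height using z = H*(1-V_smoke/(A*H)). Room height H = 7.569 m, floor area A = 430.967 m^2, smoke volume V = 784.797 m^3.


V/(A*H) = 0.24059
1 - 0.24059 = 0.75941
z = 7.569 * 0.75941 = 5.7480 m

5.7480 m


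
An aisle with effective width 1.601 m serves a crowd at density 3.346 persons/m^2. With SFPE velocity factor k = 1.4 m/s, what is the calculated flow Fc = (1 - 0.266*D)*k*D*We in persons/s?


1 - 0.266*D = 1 - 0.266*3.346 = 0.10996
Fs = 0.10996 * 1.4 * 3.346 = 0.51512 persons/(s*m)
Fc = 0.51512 * 1.601 = 0.82470 persons/s

0.82470 persons/s


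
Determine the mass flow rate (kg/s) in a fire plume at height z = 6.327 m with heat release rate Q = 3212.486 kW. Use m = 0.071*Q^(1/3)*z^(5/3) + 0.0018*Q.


Q^(1/3) = 14.755
z^(5/3) = 21.644
First term = 0.071 * 14.755 * 21.644 = 22.674
Second term = 0.0018 * 3212.486 = 5.7825
m = 28.457 kg/s

28.457 kg/s


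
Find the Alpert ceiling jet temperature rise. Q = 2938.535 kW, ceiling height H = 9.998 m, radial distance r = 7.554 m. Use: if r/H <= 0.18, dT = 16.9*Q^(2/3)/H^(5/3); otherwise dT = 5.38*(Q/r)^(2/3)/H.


r/H = 7.554 / 9.998 = 0.75555
r/H > 0.18, so dT = 5.38*(Q/r)^(2/3)/H
Q/r = 389.00
(Q/r)^(2/3) = 53.289
dT = 5.38 * 53.289 / 9.998 = 28.675 K

28.675 K


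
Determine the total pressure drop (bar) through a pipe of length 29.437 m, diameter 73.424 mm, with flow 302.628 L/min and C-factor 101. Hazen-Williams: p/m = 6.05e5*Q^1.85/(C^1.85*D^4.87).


Q^1.85 = 38876
C^1.85 = 5105.0
D^4.87 = 1.2208e+09
p/m = 0.0037741 bar/m
p_total = 0.0037741 * 29.437 = 0.11110 bar

0.11110 bar


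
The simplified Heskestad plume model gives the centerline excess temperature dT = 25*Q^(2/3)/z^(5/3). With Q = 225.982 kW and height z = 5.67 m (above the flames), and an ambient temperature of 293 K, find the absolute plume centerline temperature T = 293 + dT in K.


Q^(2/3) = 37.101
z^(5/3) = 18.029
dT = 25 * 37.101 / 18.029 = 51.446 K
T = 293 + 51.446 = 344.45 K

344.45 K


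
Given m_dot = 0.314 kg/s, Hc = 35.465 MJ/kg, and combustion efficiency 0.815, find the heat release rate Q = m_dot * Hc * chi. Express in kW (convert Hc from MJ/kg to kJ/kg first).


Hc = 35.465 MJ/kg = 35.465 * 1000 kJ/kg = 35465 kJ/kg
Q = 0.314 kg/s * 35465 kJ/kg * 0.815 = 9075.8 kW

9075.8 kW


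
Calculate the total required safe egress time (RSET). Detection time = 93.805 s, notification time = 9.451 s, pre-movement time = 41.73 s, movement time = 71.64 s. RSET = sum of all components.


Total = 93.805 + 9.451 + 41.73 + 71.64 = 216.626 s

216.626 s


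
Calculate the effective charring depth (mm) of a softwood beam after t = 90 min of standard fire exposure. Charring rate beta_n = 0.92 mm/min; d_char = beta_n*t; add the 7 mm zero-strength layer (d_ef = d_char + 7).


d_char = 0.92 * 90 = 82.8 mm
d_ef = 82.8 + 1.0*7 = 89.8 mm

89.8 mm


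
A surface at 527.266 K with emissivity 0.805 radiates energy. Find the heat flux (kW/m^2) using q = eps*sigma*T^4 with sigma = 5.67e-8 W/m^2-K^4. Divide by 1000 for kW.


T^4 = 7.7289e+10
q = 0.805 * 5.67e-8 * 7.7289e+10 / 1000 = 3.5278 kW/m^2

3.5278 kW/m^2


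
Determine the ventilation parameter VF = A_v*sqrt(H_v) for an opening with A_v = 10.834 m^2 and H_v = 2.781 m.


sqrt(H_v) = 1.6676
VF = 10.834 * 1.6676 = 18.067 m^(5/2)

18.067 m^(5/2)


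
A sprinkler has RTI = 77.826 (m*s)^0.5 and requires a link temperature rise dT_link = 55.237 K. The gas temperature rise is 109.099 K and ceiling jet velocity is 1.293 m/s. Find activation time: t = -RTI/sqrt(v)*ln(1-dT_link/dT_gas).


dT_link/dT_gas = 0.50630
ln(1 - 0.50630) = -0.70583
t = -77.826 / sqrt(1.293) * -0.70583 = 48.309 s

48.309 s


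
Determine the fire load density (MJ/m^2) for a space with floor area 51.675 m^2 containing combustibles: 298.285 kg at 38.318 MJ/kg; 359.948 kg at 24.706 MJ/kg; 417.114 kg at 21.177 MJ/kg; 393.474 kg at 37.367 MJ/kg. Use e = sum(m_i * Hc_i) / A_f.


Total energy = 298.285*38.318 + 359.948*24.706 + 417.114*21.177 + 393.474*37.367
= 11429.68 + 8892.875 + 8833.223 + 14702.94
= 43858.73 MJ
e = 43858.73 / 51.675 = 848.74 MJ/m^2

848.74 MJ/m^2


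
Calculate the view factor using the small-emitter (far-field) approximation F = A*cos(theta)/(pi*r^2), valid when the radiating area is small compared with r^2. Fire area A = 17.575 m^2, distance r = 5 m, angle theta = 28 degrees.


cos(28 deg) = 0.88295
pi*r^2 = 78.540
F = 17.575 * 0.88295 / 78.540 = 0.19758

0.19758


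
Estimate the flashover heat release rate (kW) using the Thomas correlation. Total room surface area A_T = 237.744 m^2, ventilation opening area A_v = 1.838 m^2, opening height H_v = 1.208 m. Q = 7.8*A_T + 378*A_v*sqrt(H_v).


7.8*A_T = 1854.4
sqrt(H_v) = 1.0991
378*A_v*sqrt(H_v) = 763.61
Q = 1854.4 + 763.61 = 2618.0 kW

2618.0 kW


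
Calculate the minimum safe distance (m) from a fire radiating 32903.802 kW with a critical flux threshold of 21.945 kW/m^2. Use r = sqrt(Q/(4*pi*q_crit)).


4*pi*q_crit = 275.77
Q/(4*pi*q_crit) = 119.32
r = sqrt(119.32) = 10.923 m

10.923 m


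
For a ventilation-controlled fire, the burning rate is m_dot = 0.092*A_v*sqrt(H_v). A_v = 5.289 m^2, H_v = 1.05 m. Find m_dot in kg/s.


sqrt(H_v) = 1.0247
m_dot = 0.092 * 5.289 * 1.0247 = 0.49860 kg/s

0.49860 kg/s


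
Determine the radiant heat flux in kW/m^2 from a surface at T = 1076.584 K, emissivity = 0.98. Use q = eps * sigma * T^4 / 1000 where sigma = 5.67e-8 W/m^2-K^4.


T^4 = 1.3434e+12
q = 0.98 * 5.67e-8 * 1.3434e+12 / 1000 = 74.645 kW/m^2

74.645 kW/m^2


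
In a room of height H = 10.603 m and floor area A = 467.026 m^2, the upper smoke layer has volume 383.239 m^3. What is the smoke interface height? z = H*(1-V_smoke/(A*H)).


V/(A*H) = 0.077393
1 - 0.077393 = 0.92261
z = 10.603 * 0.92261 = 9.7824 m

9.7824 m


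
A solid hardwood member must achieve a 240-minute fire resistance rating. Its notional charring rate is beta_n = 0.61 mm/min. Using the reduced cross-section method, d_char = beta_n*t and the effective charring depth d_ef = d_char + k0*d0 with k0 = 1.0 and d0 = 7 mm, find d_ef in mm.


d_char = 0.61 * 240 = 146.4 mm
d_ef = 146.4 + 1.0*7 = 153.4 mm

153.4 mm


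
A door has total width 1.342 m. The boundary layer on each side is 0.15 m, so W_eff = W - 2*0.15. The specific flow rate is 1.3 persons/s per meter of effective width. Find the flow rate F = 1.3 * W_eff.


W_eff = 1.342 - 0.30 = 1.042 m
F = 1.3 * 1.042 = 1.3546 persons/s

1.3546 persons/s


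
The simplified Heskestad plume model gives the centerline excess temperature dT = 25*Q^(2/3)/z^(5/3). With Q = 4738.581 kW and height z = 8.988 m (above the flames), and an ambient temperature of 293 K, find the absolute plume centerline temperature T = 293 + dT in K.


Q^(2/3) = 282.12
z^(5/3) = 38.854
dT = 25 * 282.12 / 38.854 = 181.52 K
T = 293 + 181.52 = 474.52 K

474.52 K


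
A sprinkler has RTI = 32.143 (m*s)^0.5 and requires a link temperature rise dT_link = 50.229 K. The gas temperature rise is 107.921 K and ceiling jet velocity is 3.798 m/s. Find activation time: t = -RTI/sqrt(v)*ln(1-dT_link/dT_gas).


dT_link/dT_gas = 0.46542
ln(1 - 0.46542) = -0.62628
t = -32.143 / sqrt(3.798) * -0.62628 = 10.329 s

10.329 s


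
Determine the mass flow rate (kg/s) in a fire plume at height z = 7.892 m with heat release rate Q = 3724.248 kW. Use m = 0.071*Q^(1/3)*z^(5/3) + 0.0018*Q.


Q^(1/3) = 15.501
z^(5/3) = 31.283
First term = 0.071 * 15.501 * 31.283 = 34.428
Second term = 0.0018 * 3724.248 = 6.7036
m = 41.132 kg/s

41.132 kg/s


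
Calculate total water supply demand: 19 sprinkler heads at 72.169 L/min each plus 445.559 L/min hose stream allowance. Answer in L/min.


Sprinkler demand = 19 * 72.169 = 1371.211 L/min
Total = 1371.211 + 445.559 = 1816.77 L/min

1816.77 L/min


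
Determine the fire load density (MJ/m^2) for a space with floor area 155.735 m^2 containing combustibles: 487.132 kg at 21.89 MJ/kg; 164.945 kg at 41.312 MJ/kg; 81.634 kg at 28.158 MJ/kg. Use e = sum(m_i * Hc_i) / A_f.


Total energy = 487.132*21.89 + 164.945*41.312 + 81.634*28.158
= 10663.32 + 6814.208 + 2298.650
= 19776.18 MJ
e = 19776.18 / 155.735 = 126.99 MJ/m^2

126.99 MJ/m^2


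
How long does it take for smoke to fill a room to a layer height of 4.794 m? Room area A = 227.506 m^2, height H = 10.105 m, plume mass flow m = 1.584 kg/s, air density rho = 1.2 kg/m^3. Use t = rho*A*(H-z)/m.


H - z = 5.311 m
t = 1.2 * 227.506 * 5.311 / 1.584 = 915.37 s

915.37 s


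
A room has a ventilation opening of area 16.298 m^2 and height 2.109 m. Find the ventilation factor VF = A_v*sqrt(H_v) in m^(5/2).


sqrt(H_v) = 1.4522
VF = 16.298 * 1.4522 = 23.669 m^(5/2)

23.669 m^(5/2)


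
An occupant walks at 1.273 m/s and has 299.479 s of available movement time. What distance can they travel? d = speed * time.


d = 1.273 * 299.479 = 381.24 m

381.24 m


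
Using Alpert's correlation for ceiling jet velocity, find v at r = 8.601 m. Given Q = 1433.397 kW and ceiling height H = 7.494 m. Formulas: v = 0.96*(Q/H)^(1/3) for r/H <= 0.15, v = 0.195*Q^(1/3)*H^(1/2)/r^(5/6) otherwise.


r/H = 8.601 / 7.494 = 1.1477
r/H > 0.15, so v = 0.195*Q^(1/3)*H^(1/2)/r^(5/6)
Q^(1/3) = 11.275
H^(1/2) = 2.7375
r^(5/6) = 6.0088
v = 0.195 * 11.275 * 2.7375 / 6.0088 = 1.0017 m/s

1.0017 m/s


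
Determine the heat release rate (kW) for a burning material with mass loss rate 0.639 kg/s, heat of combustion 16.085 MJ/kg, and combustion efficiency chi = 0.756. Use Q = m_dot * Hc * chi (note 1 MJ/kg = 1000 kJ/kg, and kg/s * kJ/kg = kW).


Hc = 16.085 MJ/kg = 16.085 * 1000 kJ/kg = 16085 kJ/kg
Q = 0.639 kg/s * 16085 kJ/kg * 0.756 = 7770.4 kW

7770.4 kW


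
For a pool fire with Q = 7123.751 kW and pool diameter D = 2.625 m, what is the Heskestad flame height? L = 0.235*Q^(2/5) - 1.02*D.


Q^(2/5) = 34.760
0.235 * Q^(2/5) = 8.1687
1.02 * D = 2.6775
L = 5.4912 m

5.4912 m


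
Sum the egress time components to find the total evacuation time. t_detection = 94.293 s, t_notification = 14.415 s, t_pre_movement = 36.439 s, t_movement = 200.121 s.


Total = 94.293 + 14.415 + 36.439 + 200.121 = 345.268 s

345.268 s


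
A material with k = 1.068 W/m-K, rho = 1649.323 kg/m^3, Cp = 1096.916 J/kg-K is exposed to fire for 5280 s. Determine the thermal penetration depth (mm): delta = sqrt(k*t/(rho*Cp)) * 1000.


alpha = 1.068 / (1649.323 * 1096.916) = 5.9033e-07 m^2/s
alpha * t = 0.0031169
delta = sqrt(0.0031169) * 1000 = 55.829 mm

55.829 mm


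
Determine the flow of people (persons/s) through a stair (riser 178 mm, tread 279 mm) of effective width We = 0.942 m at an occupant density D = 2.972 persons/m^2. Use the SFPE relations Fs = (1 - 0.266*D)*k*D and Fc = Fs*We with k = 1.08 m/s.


1 - 0.266*D = 1 - 0.266*2.972 = 0.20945
Fs = 0.20945 * 1.08 * 2.972 = 0.67228 persons/(s*m)
Fc = 0.67228 * 0.942 = 0.63329 persons/s

0.63329 persons/s


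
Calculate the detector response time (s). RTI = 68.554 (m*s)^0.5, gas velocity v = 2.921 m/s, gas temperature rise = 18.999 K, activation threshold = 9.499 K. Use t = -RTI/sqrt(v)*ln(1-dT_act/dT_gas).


dT_act/dT_gas = 0.49997
ln(1 - 0.49997) = -0.69309
t = -68.554 / sqrt(2.921) * -0.69309 = 27.801 s

27.801 s


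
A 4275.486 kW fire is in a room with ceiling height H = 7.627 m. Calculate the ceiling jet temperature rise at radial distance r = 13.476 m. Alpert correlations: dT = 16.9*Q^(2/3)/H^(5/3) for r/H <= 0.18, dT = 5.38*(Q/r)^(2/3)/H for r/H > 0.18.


r/H = 13.476 / 7.627 = 1.7669
r/H > 0.18, so dT = 5.38*(Q/r)^(2/3)/H
Q/r = 317.27
(Q/r)^(2/3) = 46.517
dT = 5.38 * 46.517 / 7.627 = 32.813 K

32.813 K


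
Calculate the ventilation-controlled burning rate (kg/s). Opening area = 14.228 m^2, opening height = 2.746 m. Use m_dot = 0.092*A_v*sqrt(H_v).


sqrt(H_v) = 1.6571
m_dot = 0.092 * 14.228 * 1.6571 = 2.1691 kg/s

2.1691 kg/s


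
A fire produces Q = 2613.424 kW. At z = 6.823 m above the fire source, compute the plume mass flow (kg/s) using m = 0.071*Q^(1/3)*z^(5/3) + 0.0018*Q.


Q^(1/3) = 13.774
z^(5/3) = 24.545
First term = 0.071 * 13.774 * 24.545 = 24.004
Second term = 0.0018 * 2613.424 = 4.7042
m = 28.708 kg/s

28.708 kg/s


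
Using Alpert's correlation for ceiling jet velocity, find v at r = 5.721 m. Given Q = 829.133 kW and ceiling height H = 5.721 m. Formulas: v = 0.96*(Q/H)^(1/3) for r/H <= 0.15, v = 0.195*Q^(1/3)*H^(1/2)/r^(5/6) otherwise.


r/H = 5.721 / 5.721 = 1
r/H > 0.15, so v = 0.195*Q^(1/3)*H^(1/2)/r^(5/6)
Q^(1/3) = 9.3945
H^(1/2) = 2.3919
r^(5/6) = 4.2779
v = 0.195 * 9.3945 * 2.3919 / 4.2779 = 1.0243 m/s

1.0243 m/s


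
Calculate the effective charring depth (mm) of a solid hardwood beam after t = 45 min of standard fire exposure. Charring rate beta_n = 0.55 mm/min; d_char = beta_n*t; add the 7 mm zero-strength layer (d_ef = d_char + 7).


d_char = 0.55 * 45 = 24.75 mm
d_ef = 24.75 + 1.0*7 = 31.75 mm

31.75 mm


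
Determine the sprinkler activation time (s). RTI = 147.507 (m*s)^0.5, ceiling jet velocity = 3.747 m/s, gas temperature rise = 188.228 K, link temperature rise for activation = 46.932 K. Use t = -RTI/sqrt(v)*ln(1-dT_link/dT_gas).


dT_link/dT_gas = 0.24934
ln(1 - 0.24934) = -0.28680
t = -147.507 / sqrt(3.747) * -0.28680 = 21.855 s

21.855 s


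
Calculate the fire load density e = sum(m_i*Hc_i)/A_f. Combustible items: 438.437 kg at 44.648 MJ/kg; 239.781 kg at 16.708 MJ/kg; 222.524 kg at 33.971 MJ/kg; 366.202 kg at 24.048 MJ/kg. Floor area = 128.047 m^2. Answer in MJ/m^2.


Total energy = 438.437*44.648 + 239.781*16.708 + 222.524*33.971 + 366.202*24.048
= 19575.34 + 4006.261 + 7559.363 + 8806.426
= 39947.38 MJ
e = 39947.38 / 128.047 = 311.97 MJ/m^2

311.97 MJ/m^2


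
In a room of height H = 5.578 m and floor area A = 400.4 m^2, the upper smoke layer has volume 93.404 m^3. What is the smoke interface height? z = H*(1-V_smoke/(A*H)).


V/(A*H) = 0.041821
1 - 0.041821 = 0.95818
z = 5.578 * 0.95818 = 5.3447 m

5.3447 m


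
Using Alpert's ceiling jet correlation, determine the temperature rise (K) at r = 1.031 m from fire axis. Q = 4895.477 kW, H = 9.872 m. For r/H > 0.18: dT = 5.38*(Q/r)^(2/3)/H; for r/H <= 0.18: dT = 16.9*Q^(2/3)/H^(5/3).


r/H = 1.031 / 9.872 = 0.10444
r/H <= 0.18, so dT = 16.9*Q^(2/3)/H^(5/3)
Q^(2/3) = 288.31
H^(5/3) = 45.430
dT = 16.9 * 288.31 / 45.430 = 107.25 K

107.25 K


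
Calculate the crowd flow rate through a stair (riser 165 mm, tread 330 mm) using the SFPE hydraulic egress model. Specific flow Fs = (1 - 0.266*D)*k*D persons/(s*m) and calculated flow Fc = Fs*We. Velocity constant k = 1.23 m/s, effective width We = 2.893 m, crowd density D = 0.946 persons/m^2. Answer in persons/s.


1 - 0.266*D = 1 - 0.266*0.946 = 0.74836
Fs = 0.74836 * 1.23 * 0.946 = 0.87078 persons/(s*m)
Fc = 0.87078 * 2.893 = 2.5192 persons/s

2.5192 persons/s


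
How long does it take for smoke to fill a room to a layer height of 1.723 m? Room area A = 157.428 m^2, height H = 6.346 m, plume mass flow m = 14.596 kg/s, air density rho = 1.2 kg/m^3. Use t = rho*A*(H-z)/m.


H - z = 4.623 m
t = 1.2 * 157.428 * 4.623 / 14.596 = 59.835 s

59.835 s


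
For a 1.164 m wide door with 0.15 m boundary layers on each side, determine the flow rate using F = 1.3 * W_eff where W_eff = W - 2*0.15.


W_eff = 1.164 - 0.30 = 0.864 m
F = 1.3 * 0.864 = 1.1232 persons/s

1.1232 persons/s


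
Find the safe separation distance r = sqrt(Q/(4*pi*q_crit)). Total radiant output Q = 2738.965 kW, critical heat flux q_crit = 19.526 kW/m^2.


4*pi*q_crit = 245.37
Q/(4*pi*q_crit) = 11.163
r = sqrt(11.163) = 3.3410 m

3.3410 m


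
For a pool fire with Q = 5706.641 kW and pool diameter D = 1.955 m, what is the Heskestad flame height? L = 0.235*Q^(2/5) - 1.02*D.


Q^(2/5) = 31.809
0.235 * Q^(2/5) = 7.4752
1.02 * D = 1.9941
L = 5.4811 m

5.4811 m


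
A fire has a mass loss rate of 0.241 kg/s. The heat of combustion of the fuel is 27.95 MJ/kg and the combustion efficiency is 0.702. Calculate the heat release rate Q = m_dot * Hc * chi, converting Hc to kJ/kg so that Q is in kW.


Hc = 27.95 MJ/kg = 27.95 * 1000 kJ/kg = 27950 kJ/kg
Q = 0.241 kg/s * 27950 kJ/kg * 0.702 = 4728.6 kW

4728.6 kW


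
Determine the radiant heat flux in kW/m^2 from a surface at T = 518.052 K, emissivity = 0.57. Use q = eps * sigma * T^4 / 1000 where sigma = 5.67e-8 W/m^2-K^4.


T^4 = 7.2027e+10
q = 0.57 * 5.67e-8 * 7.2027e+10 / 1000 = 2.3278 kW/m^2

2.3278 kW/m^2


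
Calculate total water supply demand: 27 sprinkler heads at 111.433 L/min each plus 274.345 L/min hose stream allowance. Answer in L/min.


Sprinkler demand = 27 * 111.433 = 3008.691 L/min
Total = 3008.691 + 274.345 = 3283.036 L/min

3283.036 L/min


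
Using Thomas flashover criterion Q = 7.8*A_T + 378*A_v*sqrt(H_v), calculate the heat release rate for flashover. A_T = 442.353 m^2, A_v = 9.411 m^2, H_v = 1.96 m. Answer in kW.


7.8*A_T = 3450.4
sqrt(H_v) = 1.4
378*A_v*sqrt(H_v) = 4980.3
Q = 3450.4 + 4980.3 = 8430.7 kW

8430.7 kW


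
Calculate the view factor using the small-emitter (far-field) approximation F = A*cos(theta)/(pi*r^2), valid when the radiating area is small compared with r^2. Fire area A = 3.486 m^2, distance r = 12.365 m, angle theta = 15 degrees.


cos(15 deg) = 0.96593
pi*r^2 = 480.33
F = 3.486 * 0.96593 / 480.33 = 0.0070102

0.0070102


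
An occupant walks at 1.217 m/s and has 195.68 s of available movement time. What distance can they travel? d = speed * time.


d = 1.217 * 195.68 = 238.14 m

238.14 m


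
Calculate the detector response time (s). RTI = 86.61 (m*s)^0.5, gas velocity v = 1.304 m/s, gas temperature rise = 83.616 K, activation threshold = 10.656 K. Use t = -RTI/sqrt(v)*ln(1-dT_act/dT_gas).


dT_act/dT_gas = 0.12744
ln(1 - 0.12744) = -0.13632
t = -86.61 / sqrt(1.304) * -0.13632 = 10.340 s

10.340 s


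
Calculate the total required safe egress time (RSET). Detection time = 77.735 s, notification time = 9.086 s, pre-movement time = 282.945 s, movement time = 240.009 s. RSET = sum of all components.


Total = 77.735 + 9.086 + 282.945 + 240.009 = 609.775 s

609.775 s


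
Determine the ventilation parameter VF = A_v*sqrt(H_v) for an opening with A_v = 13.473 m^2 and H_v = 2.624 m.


sqrt(H_v) = 1.6199
VF = 13.473 * 1.6199 = 21.825 m^(5/2)

21.825 m^(5/2)


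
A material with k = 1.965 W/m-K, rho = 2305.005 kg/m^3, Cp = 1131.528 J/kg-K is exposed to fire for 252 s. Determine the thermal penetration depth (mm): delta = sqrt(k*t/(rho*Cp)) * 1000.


alpha = 1.965 / (2305.005 * 1131.528) = 7.5340e-07 m^2/s
alpha * t = 0.00018986
delta = sqrt(0.00018986) * 1000 = 13.779 mm

13.779 mm


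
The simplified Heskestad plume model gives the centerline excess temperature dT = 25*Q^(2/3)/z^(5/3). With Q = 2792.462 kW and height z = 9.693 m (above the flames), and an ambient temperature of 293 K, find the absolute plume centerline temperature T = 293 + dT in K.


Q^(2/3) = 198.30
z^(5/3) = 44.065
dT = 25 * 198.30 / 44.065 = 112.50 K
T = 293 + 112.50 = 405.50 K

405.50 K


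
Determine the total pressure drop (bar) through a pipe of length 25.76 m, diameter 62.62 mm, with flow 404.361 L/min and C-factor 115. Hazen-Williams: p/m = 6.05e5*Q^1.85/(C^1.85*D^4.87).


Q^1.85 = 66454
C^1.85 = 6490.7
D^4.87 = 5.6233e+08
p/m = 0.011015 bar/m
p_total = 0.011015 * 25.76 = 0.28375 bar

0.28375 bar


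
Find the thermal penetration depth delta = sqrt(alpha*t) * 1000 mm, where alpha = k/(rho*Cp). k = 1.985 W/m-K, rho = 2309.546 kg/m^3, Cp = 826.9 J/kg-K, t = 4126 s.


alpha = 1.985 / (2309.546 * 826.9) = 1.0394e-06 m^2/s
alpha * t = 0.0042885
delta = sqrt(0.0042885) * 1000 = 65.487 mm

65.487 mm


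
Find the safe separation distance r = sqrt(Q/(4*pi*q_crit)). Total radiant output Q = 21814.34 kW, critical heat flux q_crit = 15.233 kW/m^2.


4*pi*q_crit = 191.42
Q/(4*pi*q_crit) = 113.96
r = sqrt(113.96) = 10.675 m

10.675 m


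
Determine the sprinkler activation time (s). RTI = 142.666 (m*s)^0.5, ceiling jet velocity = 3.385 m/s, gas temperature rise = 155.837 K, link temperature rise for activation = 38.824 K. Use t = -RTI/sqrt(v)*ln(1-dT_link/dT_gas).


dT_link/dT_gas = 0.24913
ln(1 - 0.24913) = -0.28653
t = -142.666 / sqrt(3.385) * -0.28653 = 22.218 s

22.218 s


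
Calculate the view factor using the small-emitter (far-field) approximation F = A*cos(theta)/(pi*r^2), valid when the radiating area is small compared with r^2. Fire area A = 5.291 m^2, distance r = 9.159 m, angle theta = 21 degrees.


cos(21 deg) = 0.93358
pi*r^2 = 263.54
F = 5.291 * 0.93358 / 263.54 = 0.018743

0.018743


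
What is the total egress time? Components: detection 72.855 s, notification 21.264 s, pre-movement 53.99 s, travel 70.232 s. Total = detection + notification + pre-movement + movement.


Total = 72.855 + 21.264 + 53.99 + 70.232 = 218.341 s

218.341 s


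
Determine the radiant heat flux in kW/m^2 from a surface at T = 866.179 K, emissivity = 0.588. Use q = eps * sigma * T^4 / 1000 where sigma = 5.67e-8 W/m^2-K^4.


T^4 = 5.6290e+11
q = 0.588 * 5.67e-8 * 5.6290e+11 / 1000 = 18.767 kW/m^2

18.767 kW/m^2


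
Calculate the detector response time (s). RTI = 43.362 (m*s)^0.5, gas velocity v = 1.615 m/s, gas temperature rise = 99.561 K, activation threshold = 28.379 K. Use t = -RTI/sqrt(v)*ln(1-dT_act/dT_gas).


dT_act/dT_gas = 0.28504
ln(1 - 0.28504) = -0.33553
t = -43.362 / sqrt(1.615) * -0.33553 = 11.449 s

11.449 s


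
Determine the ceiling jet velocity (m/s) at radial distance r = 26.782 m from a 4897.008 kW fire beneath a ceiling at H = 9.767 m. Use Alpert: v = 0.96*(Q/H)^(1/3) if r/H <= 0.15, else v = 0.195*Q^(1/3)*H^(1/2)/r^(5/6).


r/H = 26.782 / 9.767 = 2.7421
r/H > 0.15, so v = 0.195*Q^(1/3)*H^(1/2)/r^(5/6)
Q^(1/3) = 16.982
H^(1/2) = 3.1252
r^(5/6) = 15.484
v = 0.195 * 16.982 * 3.1252 / 15.484 = 0.66838 m/s

0.66838 m/s


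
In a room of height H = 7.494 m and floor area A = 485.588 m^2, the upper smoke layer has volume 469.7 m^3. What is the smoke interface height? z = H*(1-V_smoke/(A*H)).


V/(A*H) = 0.12907
1 - 0.12907 = 0.87093
z = 7.494 * 0.87093 = 6.5267 m

6.5267 m


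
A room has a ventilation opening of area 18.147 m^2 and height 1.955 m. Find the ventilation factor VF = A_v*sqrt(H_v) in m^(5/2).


sqrt(H_v) = 1.3982
VF = 18.147 * 1.3982 = 25.373 m^(5/2)

25.373 m^(5/2)


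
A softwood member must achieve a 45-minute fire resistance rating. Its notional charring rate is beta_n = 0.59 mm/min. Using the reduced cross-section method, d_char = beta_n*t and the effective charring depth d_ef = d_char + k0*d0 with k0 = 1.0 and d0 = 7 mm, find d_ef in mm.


d_char = 0.59 * 45 = 26.55 mm
d_ef = 26.55 + 1.0*7 = 33.55 mm

33.55 mm


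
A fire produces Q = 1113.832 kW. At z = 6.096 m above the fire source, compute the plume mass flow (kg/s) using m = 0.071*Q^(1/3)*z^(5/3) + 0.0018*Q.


Q^(1/3) = 10.366
z^(5/3) = 20.343
First term = 0.071 * 10.366 * 20.343 = 14.972
Second term = 0.0018 * 1113.832 = 2.0049
m = 16.977 kg/s

16.977 kg/s


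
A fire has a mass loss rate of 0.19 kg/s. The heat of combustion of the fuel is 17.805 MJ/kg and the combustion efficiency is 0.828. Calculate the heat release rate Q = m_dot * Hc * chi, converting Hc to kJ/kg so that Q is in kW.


Hc = 17.805 MJ/kg = 17.805 * 1000 kJ/kg = 17805 kJ/kg
Q = 0.19 kg/s * 17805 kJ/kg * 0.828 = 2801.1 kW

2801.1 kW


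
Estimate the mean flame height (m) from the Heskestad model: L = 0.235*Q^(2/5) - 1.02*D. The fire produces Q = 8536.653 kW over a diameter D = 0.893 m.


Q^(2/5) = 37.369
0.235 * Q^(2/5) = 8.7818
1.02 * D = 0.91086
L = 7.8709 m

7.8709 m


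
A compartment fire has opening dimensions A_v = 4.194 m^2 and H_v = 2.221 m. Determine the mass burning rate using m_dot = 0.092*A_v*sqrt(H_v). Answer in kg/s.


sqrt(H_v) = 1.4903
m_dot = 0.092 * 4.194 * 1.4903 = 0.57503 kg/s

0.57503 kg/s


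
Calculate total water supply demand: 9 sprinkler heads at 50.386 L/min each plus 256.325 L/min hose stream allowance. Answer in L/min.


Sprinkler demand = 9 * 50.386 = 453.474 L/min
Total = 453.474 + 256.325 = 709.799 L/min

709.799 L/min


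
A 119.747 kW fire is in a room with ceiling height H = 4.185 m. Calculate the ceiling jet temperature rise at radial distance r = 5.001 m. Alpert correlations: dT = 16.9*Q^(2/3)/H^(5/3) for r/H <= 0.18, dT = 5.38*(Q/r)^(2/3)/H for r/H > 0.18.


r/H = 5.001 / 4.185 = 1.1950
r/H > 0.18, so dT = 5.38*(Q/r)^(2/3)/H
Q/r = 23.945
(Q/r)^(2/3) = 8.3075
dT = 5.38 * 8.3075 / 4.185 = 10.680 K

10.680 K


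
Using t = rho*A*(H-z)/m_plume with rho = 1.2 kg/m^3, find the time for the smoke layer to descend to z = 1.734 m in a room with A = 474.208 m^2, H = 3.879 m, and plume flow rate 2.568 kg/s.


H - z = 2.145 m
t = 1.2 * 474.208 * 2.145 / 2.568 = 475.32 s

475.32 s


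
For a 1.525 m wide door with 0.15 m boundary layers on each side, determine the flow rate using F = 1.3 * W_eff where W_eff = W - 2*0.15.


W_eff = 1.525 - 0.30 = 1.225 m
F = 1.3 * 1.225 = 1.5925 persons/s

1.5925 persons/s


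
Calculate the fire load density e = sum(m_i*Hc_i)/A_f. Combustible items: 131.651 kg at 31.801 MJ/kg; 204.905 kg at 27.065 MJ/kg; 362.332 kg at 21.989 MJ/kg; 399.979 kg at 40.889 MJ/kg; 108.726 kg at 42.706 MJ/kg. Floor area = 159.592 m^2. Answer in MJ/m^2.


Total energy = 131.651*31.801 + 204.905*27.065 + 362.332*21.989 + 399.979*40.889 + 108.726*42.706
= 4186.633 + 5545.754 + 7967.318 + 16354.74 + 4643.253
= 38697.70 MJ
e = 38697.70 / 159.592 = 242.48 MJ/m^2

242.48 MJ/m^2


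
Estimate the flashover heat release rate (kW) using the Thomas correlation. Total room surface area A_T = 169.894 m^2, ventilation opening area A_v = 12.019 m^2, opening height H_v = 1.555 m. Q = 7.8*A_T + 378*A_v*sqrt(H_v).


7.8*A_T = 1325.2
sqrt(H_v) = 1.2470
378*A_v*sqrt(H_v) = 5665.3
Q = 1325.2 + 5665.3 = 6990.5 kW

6990.5 kW


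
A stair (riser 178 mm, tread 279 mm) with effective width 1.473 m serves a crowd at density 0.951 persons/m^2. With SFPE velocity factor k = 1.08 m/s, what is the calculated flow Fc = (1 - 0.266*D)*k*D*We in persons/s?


1 - 0.266*D = 1 - 0.266*0.951 = 0.74703
Fs = 0.74703 * 1.08 * 0.951 = 0.76726 persons/(s*m)
Fc = 0.76726 * 1.473 = 1.1302 persons/s

1.1302 persons/s
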